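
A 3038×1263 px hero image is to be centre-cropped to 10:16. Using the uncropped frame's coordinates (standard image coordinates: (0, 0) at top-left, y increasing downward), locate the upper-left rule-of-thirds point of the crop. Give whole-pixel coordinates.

3038/1263 > 10/16, so the 10:16 crop keeps the full height 1263 and trims width to 1263 × 10/16 = 789.38 px.
Left offset = (3038 − 789.38)/2 = 1124.31 px; top offset = 0.
Upper-left is one-third across and one-third down within the crop:
x = 1124.31 + 1 × 789.38/3 ≈ 1387; y = 0.00 + 1 × 1263.00/3 ≈ 421.

x = 1387 px, y = 421 px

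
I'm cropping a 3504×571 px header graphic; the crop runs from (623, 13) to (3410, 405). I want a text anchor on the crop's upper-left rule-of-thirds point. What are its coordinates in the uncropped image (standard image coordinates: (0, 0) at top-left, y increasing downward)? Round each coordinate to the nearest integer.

Crop width = 3410 − 623 = 2787 px; one third is 929.00 px.
Crop height = 405 − 13 = 392 px; one third is 130.67 px.
The upper-left point is one-third across and one-third down within the crop:
x = 623 + 1 × 929.00 ≈ 1552; y = 13 + 1 × 130.67 ≈ 144.

(1552, 144)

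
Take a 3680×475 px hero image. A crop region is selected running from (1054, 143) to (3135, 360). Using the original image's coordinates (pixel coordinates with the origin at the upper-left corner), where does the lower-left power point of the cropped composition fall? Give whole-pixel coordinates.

Crop width = 3135 − 1054 = 2081 px; one third is 693.67 px.
Crop height = 360 − 143 = 217 px; one third is 72.33 px.
The lower-left point is one-third across and two-thirds down within the crop:
x = 1054 + 1 × 693.67 ≈ 1748; y = 143 + 2 × 72.33 ≈ 288.

x = 1748 px, y = 288 px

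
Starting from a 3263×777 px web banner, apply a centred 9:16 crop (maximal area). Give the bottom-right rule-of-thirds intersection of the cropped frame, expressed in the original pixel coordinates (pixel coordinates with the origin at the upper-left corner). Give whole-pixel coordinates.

(1704, 518)

3263/777 > 9/16, so the 9:16 crop keeps the full height 777 and trims width to 777 × 9/16 = 437.06 px.
Left offset = (3263 − 437.06)/2 = 1412.97 px; top offset = 0.
Bottom-right is two-thirds across and two-thirds down within the crop:
x = 1412.97 + 2 × 437.06/3 ≈ 1704; y = 0.00 + 2 × 777.00/3 ≈ 518.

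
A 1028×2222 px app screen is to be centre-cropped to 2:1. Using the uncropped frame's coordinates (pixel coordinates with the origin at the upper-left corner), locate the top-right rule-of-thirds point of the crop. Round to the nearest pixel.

1028/2222 < 2/1, so the 2:1 crop keeps the full width 1028 and trims height to 1028 × 1/2 = 514.00 px.
Top offset = (2222 − 514.00)/2 = 854.00 px; left offset = 0.
Top-right is two-thirds across and one-third down within the crop:
x = 0.00 + 2 × 1028.00/3 ≈ 685; y = 854.00 + 1 × 514.00/3 ≈ 1025.

x = 685 px, y = 1025 px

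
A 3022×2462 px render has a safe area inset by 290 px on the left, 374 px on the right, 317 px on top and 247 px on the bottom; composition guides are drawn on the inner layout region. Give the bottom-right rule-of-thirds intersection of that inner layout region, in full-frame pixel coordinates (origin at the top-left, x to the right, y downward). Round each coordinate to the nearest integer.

Content width = 3022 − 290 − 374 = 2358 px; content height = 2462 − 317 − 247 = 1898 px.
Bottom-right is two-thirds across and two-thirds down within the inner layout region.
x = 290 + 2 × 2358/3 = 290 + 1572.00 ≈ 1862
y = 317 + 2 × 1898/3 = 317 + 1265.33 ≈ 1582

x = 1862 px, y = 1582 px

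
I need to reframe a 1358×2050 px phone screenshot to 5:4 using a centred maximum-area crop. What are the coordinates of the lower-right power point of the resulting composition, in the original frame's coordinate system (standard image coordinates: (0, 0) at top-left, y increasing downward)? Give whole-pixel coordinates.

(905, 1206)

1358/2050 < 5/4, so the 5:4 crop keeps the full width 1358 and trims height to 1358 × 4/5 = 1086.40 px.
Top offset = (2050 − 1086.40)/2 = 481.80 px; left offset = 0.
Lower-right is two-thirds across and two-thirds down within the crop:
x = 0.00 + 2 × 1358.00/3 ≈ 905; y = 481.80 + 2 × 1086.40/3 ≈ 1206.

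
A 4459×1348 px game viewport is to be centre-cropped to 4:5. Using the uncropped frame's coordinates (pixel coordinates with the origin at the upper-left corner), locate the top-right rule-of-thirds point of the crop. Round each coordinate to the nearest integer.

x = 2409 px, y = 449 px

4459/1348 > 4/5, so the 4:5 crop keeps the full height 1348 and trims width to 1348 × 4/5 = 1078.40 px.
Left offset = (4459 − 1078.40)/2 = 1690.30 px; top offset = 0.
Top-right is two-thirds across and one-third down within the crop:
x = 1690.30 + 2 × 1078.40/3 ≈ 2409; y = 0.00 + 1 × 1348.00/3 ≈ 449.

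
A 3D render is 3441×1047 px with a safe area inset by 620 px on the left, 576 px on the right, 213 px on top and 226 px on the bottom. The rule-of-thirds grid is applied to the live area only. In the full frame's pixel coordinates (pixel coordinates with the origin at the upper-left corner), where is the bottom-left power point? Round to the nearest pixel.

Content width = 3441 − 620 − 576 = 2245 px; content height = 1047 − 213 − 226 = 608 px.
Bottom-left is one-third across and two-thirds down within the live area.
x = 620 + 1 × 2245/3 = 620 + 748.33 ≈ 1368
y = 213 + 2 × 608/3 = 213 + 405.33 ≈ 618

x = 1368 px, y = 618 px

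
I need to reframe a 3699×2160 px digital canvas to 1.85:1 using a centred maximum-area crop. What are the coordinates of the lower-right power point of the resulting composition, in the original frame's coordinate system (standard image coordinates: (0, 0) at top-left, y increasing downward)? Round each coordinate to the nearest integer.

x = 2466 px, y = 1413 px

3699/2160 < 1.85/1, so the 1.85:1 crop keeps the full width 3699 and trims height to 3699 × 1/1.85 = 1999.46 px.
Top offset = (2160 − 1999.46)/2 = 80.27 px; left offset = 0.
Lower-right is two-thirds across and two-thirds down within the crop:
x = 0.00 + 2 × 3699.00/3 ≈ 2466; y = 80.27 + 2 × 1999.46/3 ≈ 1413.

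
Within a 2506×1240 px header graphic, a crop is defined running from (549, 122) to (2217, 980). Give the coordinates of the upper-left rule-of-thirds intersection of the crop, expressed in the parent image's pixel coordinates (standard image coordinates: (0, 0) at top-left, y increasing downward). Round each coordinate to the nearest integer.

Crop width = 2217 − 549 = 1668 px; one third is 556.00 px.
Crop height = 980 − 122 = 858 px; one third is 286.00 px.
The upper-left point is one-third across and one-third down within the crop:
x = 549 + 1 × 556.00 ≈ 1105; y = 122 + 1 × 286.00 ≈ 408.

x = 1105 px, y = 408 px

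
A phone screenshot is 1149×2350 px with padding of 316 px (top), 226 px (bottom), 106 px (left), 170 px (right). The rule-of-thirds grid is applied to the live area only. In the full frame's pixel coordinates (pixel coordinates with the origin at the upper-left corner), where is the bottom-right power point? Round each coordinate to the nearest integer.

x = 688 px, y = 1521 px

Content width = 1149 − 106 − 170 = 873 px; content height = 2350 − 316 − 226 = 1808 px.
Bottom-right is two-thirds across and two-thirds down within the live area.
x = 106 + 2 × 873/3 = 106 + 582.00 ≈ 688
y = 316 + 2 × 1808/3 = 316 + 1205.33 ≈ 1521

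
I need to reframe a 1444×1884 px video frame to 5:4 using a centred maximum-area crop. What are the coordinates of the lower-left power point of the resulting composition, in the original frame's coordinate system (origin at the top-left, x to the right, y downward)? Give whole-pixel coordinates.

1444/1884 < 5/4, so the 5:4 crop keeps the full width 1444 and trims height to 1444 × 4/5 = 1155.20 px.
Top offset = (1884 − 1155.20)/2 = 364.40 px; left offset = 0.
Lower-left is one-third across and two-thirds down within the crop:
x = 0.00 + 1 × 1444.00/3 ≈ 481; y = 364.40 + 2 × 1155.20/3 ≈ 1135.

x = 481 px, y = 1135 px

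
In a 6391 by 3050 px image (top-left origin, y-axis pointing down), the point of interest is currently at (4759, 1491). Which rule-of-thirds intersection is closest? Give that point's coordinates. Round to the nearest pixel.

x = 4261 px, y = 1017 px

Third lines: x ∈ {2130, 4261}, y ∈ {1017, 2033}.
4759 is closer to x = 4261; 1491 is closer to y = 1017.
So the nearest intersection is the upper-right power point.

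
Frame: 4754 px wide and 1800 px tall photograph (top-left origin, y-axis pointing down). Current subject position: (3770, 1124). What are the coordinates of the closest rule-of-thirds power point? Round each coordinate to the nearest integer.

Third lines: x ∈ {1585, 3169}, y ∈ {600, 1200}.
3770 is closer to x = 3169; 1124 is closer to y = 1200.
So the nearest intersection is the lower-right power point.

(3169, 1200)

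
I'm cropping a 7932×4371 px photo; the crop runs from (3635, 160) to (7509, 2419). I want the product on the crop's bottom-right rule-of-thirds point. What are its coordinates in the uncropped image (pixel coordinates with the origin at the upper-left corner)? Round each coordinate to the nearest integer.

Crop width = 7509 − 3635 = 3874 px; one third is 1291.33 px.
Crop height = 2419 − 160 = 2259 px; one third is 753.00 px.
The bottom-right point is two-thirds across and two-thirds down within the crop:
x = 3635 + 2 × 1291.33 ≈ 6218; y = 160 + 2 × 753.00 ≈ 1666.

(6218, 1666)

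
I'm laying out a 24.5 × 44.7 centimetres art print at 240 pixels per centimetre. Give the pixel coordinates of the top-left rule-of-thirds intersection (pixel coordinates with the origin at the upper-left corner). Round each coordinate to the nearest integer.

In pixels the canvas is 24.5 × 240 = 5880 wide and 44.7 × 240 = 10728 tall.
The top-left point is one-third across and one-third down:
x = 1 × 5880/3 ≈ 1960; y = 1 × 10728/3 ≈ 3576.

x = 1960 px, y = 3576 px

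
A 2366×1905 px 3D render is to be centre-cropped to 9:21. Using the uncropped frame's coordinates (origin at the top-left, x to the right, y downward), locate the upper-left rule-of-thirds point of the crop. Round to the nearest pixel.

2366/1905 > 9/21, so the 9:21 crop keeps the full height 1905 and trims width to 1905 × 9/21 = 816.43 px.
Left offset = (2366 − 816.43)/2 = 774.79 px; top offset = 0.
Upper-left is one-third across and one-third down within the crop:
x = 774.79 + 1 × 816.43/3 ≈ 1047; y = 0.00 + 1 × 1905.00/3 ≈ 635.

(1047, 635)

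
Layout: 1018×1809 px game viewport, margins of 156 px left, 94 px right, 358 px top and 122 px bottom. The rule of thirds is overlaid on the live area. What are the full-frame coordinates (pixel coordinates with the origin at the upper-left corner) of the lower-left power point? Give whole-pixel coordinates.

Content width = 1018 − 156 − 94 = 768 px; content height = 1809 − 358 − 122 = 1329 px.
Lower-left is one-third across and two-thirds down within the live area.
x = 156 + 1 × 768/3 = 156 + 256.00 ≈ 412
y = 358 + 2 × 1329/3 = 358 + 886.00 ≈ 1244

x = 412 px, y = 1244 px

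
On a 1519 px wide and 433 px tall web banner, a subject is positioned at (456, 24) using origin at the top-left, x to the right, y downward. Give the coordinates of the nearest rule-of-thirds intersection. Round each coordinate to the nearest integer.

x = 506 px, y = 144 px

Third lines: x ∈ {506, 1013}, y ∈ {144, 289}.
456 is closer to x = 506; 24 is closer to y = 144.
So the nearest intersection is the upper-left power point.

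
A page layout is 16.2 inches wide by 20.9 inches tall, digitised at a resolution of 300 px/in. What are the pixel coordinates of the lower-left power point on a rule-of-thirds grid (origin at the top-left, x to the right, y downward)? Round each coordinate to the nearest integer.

In pixels the canvas is 16.2 × 300 = 4860 wide and 20.9 × 300 = 6270 tall.
The lower-left point is one-third across and two-thirds down:
x = 1 × 4860/3 ≈ 1620; y = 2 × 6270/3 ≈ 4180.

(1620, 4180)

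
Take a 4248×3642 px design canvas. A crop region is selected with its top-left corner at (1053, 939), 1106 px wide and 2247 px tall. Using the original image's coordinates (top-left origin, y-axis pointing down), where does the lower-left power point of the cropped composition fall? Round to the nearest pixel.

x = 1422 px, y = 2437 px

One third of the crop width 1106 is 368.67 px.
One third of the crop height 2247 is 749.00 px.
The lower-left point is one-third across and two-thirds down within the crop:
x = 1053 + 1 × 368.67 ≈ 1422; y = 939 + 2 × 749.00 ≈ 2437.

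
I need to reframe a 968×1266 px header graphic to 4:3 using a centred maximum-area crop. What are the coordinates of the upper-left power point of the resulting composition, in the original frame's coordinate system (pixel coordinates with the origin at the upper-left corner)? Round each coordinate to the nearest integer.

(323, 512)

968/1266 < 4/3, so the 4:3 crop keeps the full width 968 and trims height to 968 × 3/4 = 726.00 px.
Top offset = (1266 − 726.00)/2 = 270.00 px; left offset = 0.
Upper-left is one-third across and one-third down within the crop:
x = 0.00 + 1 × 968.00/3 ≈ 323; y = 270.00 + 1 × 726.00/3 ≈ 512.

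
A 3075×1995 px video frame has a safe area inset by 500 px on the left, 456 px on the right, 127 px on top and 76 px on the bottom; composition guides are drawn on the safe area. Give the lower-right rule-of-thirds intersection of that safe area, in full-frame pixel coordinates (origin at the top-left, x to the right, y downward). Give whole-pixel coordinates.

Content width = 3075 − 500 − 456 = 2119 px; content height = 1995 − 127 − 76 = 1792 px.
Lower-right is two-thirds across and two-thirds down within the safe area.
x = 500 + 2 × 2119/3 = 500 + 1412.67 ≈ 1913
y = 127 + 2 × 1792/3 = 127 + 1194.67 ≈ 1322

x = 1913 px, y = 1322 px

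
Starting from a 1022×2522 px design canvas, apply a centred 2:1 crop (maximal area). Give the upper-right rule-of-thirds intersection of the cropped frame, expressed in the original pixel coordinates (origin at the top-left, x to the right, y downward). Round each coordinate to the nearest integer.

1022/2522 < 2/1, so the 2:1 crop keeps the full width 1022 and trims height to 1022 × 1/2 = 511.00 px.
Top offset = (2522 − 511.00)/2 = 1005.50 px; left offset = 0.
Upper-right is two-thirds across and one-third down within the crop:
x = 0.00 + 2 × 1022.00/3 ≈ 681; y = 1005.50 + 1 × 511.00/3 ≈ 1176.

x = 681 px, y = 1176 px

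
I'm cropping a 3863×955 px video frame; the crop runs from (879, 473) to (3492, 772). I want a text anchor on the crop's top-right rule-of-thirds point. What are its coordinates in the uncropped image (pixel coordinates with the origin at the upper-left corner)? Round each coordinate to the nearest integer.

Crop width = 3492 − 879 = 2613 px; one third is 871.00 px.
Crop height = 772 − 473 = 299 px; one third is 99.67 px.
The top-right point is two-thirds across and one-third down within the crop:
x = 879 + 2 × 871.00 ≈ 2621; y = 473 + 1 × 99.67 ≈ 573.

(2621, 573)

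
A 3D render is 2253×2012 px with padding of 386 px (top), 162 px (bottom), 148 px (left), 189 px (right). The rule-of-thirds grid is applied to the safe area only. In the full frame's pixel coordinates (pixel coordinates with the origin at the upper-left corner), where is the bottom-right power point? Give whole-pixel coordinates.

Content width = 2253 − 148 − 189 = 1916 px; content height = 2012 − 386 − 162 = 1464 px.
Bottom-right is two-thirds across and two-thirds down within the safe area.
x = 148 + 2 × 1916/3 = 148 + 1277.33 ≈ 1425
y = 386 + 2 × 1464/3 = 386 + 976.00 ≈ 1362

x = 1425 px, y = 1362 px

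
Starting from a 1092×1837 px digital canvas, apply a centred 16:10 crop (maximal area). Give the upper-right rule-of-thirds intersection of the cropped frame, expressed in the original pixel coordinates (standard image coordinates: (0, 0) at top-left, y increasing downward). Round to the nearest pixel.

(728, 805)

1092/1837 < 16/10, so the 16:10 crop keeps the full width 1092 and trims height to 1092 × 10/16 = 682.50 px.
Top offset = (1837 − 682.50)/2 = 577.25 px; left offset = 0.
Upper-right is two-thirds across and one-third down within the crop:
x = 0.00 + 2 × 1092.00/3 ≈ 728; y = 577.25 + 1 × 682.50/3 ≈ 805.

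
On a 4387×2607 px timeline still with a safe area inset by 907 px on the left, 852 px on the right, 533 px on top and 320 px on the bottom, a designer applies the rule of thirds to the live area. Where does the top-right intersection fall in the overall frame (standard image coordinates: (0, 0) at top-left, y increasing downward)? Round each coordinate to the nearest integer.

(2659, 1118)

Content width = 4387 − 907 − 852 = 2628 px; content height = 2607 − 533 − 320 = 1754 px.
Top-right is two-thirds across and one-third down within the live area.
x = 907 + 2 × 2628/3 = 907 + 1752.00 ≈ 2659
y = 533 + 1 × 1754/3 = 533 + 584.67 ≈ 1118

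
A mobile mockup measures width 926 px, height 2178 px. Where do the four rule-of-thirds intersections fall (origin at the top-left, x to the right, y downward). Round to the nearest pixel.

One third of 926 is 308.67; one third of 2178 is 726.
Vertical third lines at x = 309 and x = 617; horizontal third lines at y = 726 and y = 1452.

(309, 726), (617, 726), (309, 1452), (617, 1452)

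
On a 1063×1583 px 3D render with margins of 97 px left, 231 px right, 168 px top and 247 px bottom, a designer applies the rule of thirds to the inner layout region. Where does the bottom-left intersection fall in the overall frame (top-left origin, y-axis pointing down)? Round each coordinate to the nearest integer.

(342, 947)

Content width = 1063 − 97 − 231 = 735 px; content height = 1583 − 168 − 247 = 1168 px.
Bottom-left is one-third across and two-thirds down within the inner layout region.
x = 97 + 1 × 735/3 = 97 + 245.00 ≈ 342
y = 168 + 2 × 1168/3 = 168 + 778.67 ≈ 947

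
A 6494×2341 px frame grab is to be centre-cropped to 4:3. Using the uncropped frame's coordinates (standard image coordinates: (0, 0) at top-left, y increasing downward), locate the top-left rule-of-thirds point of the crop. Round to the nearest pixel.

x = 2727 px, y = 780 px

6494/2341 > 4/3, so the 4:3 crop keeps the full height 2341 and trims width to 2341 × 4/3 = 3121.33 px.
Left offset = (6494 − 3121.33)/2 = 1686.33 px; top offset = 0.
Top-left is one-third across and one-third down within the crop:
x = 1686.33 + 1 × 3121.33/3 ≈ 2727; y = 0.00 + 1 × 2341.00/3 ≈ 780.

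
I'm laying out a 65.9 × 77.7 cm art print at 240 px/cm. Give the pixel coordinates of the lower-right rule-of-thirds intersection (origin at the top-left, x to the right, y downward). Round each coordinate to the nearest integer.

x = 10544 px, y = 12432 px

In pixels the canvas is 65.9 × 240 = 15816 wide and 77.7 × 240 = 18648 tall.
The lower-right point is two-thirds across and two-thirds down:
x = 2 × 15816/3 ≈ 10544; y = 2 × 18648/3 ≈ 12432.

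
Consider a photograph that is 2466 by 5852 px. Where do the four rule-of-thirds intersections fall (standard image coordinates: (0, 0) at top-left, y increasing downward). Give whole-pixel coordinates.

(822, 1951), (1644, 1951), (822, 3901), (1644, 3901)

One third of 2466 is 822; one third of 5852 is 1950.67.
Vertical third lines at x = 822 and x = 1644; horizontal third lines at y = 1951 and y = 3901.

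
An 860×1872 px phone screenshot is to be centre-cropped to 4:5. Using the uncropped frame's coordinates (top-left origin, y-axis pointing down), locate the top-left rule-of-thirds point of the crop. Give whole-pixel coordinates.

x = 287 px, y = 757 px

860/1872 < 4/5, so the 4:5 crop keeps the full width 860 and trims height to 860 × 5/4 = 1075.00 px.
Top offset = (1872 − 1075.00)/2 = 398.50 px; left offset = 0.
Top-left is one-third across and one-third down within the crop:
x = 0.00 + 1 × 860.00/3 ≈ 287; y = 398.50 + 1 × 1075.00/3 ≈ 757.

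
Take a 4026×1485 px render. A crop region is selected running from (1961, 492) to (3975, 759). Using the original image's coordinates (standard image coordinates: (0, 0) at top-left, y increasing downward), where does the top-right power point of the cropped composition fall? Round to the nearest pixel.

(3304, 581)

Crop width = 3975 − 1961 = 2014 px; one third is 671.33 px.
Crop height = 759 − 492 = 267 px; one third is 89.00 px.
The top-right point is two-thirds across and one-third down within the crop:
x = 1961 + 2 × 671.33 ≈ 3304; y = 492 + 1 × 89.00 ≈ 581.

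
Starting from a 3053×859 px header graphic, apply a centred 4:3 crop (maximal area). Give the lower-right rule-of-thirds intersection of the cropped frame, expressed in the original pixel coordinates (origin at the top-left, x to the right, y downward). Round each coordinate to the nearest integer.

(1717, 573)

3053/859 > 4/3, so the 4:3 crop keeps the full height 859 and trims width to 859 × 4/3 = 1145.33 px.
Left offset = (3053 − 1145.33)/2 = 953.83 px; top offset = 0.
Lower-right is two-thirds across and two-thirds down within the crop:
x = 953.83 + 2 × 1145.33/3 ≈ 1717; y = 0.00 + 2 × 859.00/3 ≈ 573.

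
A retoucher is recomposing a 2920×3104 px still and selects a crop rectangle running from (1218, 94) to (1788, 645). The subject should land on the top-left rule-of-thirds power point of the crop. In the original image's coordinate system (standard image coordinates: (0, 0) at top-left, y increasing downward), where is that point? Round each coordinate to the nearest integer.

Crop width = 1788 − 1218 = 570 px; one third is 190.00 px.
Crop height = 645 − 94 = 551 px; one third is 183.67 px.
The top-left point is one-third across and one-third down within the crop:
x = 1218 + 1 × 190.00 ≈ 1408; y = 94 + 1 × 183.67 ≈ 278.

(1408, 278)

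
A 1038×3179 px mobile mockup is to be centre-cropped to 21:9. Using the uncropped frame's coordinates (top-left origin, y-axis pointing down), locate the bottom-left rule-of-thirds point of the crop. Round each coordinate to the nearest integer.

(346, 1664)

1038/3179 < 21/9, so the 21:9 crop keeps the full width 1038 and trims height to 1038 × 9/21 = 444.86 px.
Top offset = (3179 − 444.86)/2 = 1367.07 px; left offset = 0.
Bottom-left is one-third across and two-thirds down within the crop:
x = 0.00 + 1 × 1038.00/3 ≈ 346; y = 1367.07 + 2 × 444.86/3 ≈ 1664.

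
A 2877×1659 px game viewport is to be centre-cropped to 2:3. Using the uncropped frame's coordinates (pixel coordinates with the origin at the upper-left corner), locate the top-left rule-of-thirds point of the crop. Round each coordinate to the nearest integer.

2877/1659 > 2/3, so the 2:3 crop keeps the full height 1659 and trims width to 1659 × 2/3 = 1106.00 px.
Left offset = (2877 − 1106.00)/2 = 885.50 px; top offset = 0.
Top-left is one-third across and one-third down within the crop:
x = 885.50 + 1 × 1106.00/3 ≈ 1254; y = 0.00 + 1 × 1659.00/3 ≈ 553.

(1254, 553)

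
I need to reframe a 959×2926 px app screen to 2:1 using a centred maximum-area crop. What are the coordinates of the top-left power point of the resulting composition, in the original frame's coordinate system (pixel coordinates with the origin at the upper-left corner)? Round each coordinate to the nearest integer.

959/2926 < 2/1, so the 2:1 crop keeps the full width 959 and trims height to 959 × 1/2 = 479.50 px.
Top offset = (2926 − 479.50)/2 = 1223.25 px; left offset = 0.
Top-left is one-third across and one-third down within the crop:
x = 0.00 + 1 × 959.00/3 ≈ 320; y = 1223.25 + 1 × 479.50/3 ≈ 1383.

(320, 1383)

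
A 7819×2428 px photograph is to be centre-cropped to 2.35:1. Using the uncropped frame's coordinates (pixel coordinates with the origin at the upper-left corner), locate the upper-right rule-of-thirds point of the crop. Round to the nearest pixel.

7819/2428 > 2.35/1, so the 2.35:1 crop keeps the full height 2428 and trims width to 2428 × 2.35/1 = 5705.80 px.
Left offset = (7819 − 5705.80)/2 = 1056.60 px; top offset = 0.
Upper-right is two-thirds across and one-third down within the crop:
x = 1056.60 + 2 × 5705.80/3 ≈ 4860; y = 0.00 + 1 × 2428.00/3 ≈ 809.

x = 4860 px, y = 809 px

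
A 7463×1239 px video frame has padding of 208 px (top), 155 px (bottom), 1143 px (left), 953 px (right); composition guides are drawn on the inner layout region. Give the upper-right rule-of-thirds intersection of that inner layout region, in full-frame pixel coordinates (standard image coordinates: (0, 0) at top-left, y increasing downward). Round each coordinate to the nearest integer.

Content width = 7463 − 1143 − 953 = 5367 px; content height = 1239 − 208 − 155 = 876 px.
Upper-right is two-thirds across and one-third down within the inner layout region.
x = 1143 + 2 × 5367/3 = 1143 + 3578.00 ≈ 4721
y = 208 + 1 × 876/3 = 208 + 292.00 ≈ 500

(4721, 500)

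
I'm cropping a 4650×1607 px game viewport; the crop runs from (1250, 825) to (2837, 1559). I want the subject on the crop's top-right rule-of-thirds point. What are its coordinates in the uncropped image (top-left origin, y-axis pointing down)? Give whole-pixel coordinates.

Crop width = 2837 − 1250 = 1587 px; one third is 529.00 px.
Crop height = 1559 − 825 = 734 px; one third is 244.67 px.
The top-right point is two-thirds across and one-third down within the crop:
x = 1250 + 2 × 529.00 ≈ 2308; y = 825 + 1 × 244.67 ≈ 1070.

x = 2308 px, y = 1070 px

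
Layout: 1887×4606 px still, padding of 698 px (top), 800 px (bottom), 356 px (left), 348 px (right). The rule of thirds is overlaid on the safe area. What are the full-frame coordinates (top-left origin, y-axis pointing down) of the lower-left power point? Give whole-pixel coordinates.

Content width = 1887 − 356 − 348 = 1183 px; content height = 4606 − 698 − 800 = 3108 px.
Lower-left is one-third across and two-thirds down within the safe area.
x = 356 + 1 × 1183/3 = 356 + 394.33 ≈ 750
y = 698 + 2 × 3108/3 = 698 + 2072.00 ≈ 2770

x = 750 px, y = 2770 px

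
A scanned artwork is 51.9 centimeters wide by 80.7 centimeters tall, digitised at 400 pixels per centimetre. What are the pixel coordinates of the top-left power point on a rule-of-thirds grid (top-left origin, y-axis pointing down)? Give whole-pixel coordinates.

x = 6920 px, y = 10760 px

In pixels the canvas is 51.9 × 400 = 20760 wide and 80.7 × 400 = 32280 tall.
The top-left point is one-third across and one-third down:
x = 1 × 20760/3 ≈ 6920; y = 1 × 32280/3 ≈ 10760.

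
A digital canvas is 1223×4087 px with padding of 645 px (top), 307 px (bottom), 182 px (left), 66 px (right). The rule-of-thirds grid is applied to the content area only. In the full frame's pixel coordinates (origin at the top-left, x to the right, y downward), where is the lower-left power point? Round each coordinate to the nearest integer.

x = 507 px, y = 2735 px

Content width = 1223 − 182 − 66 = 975 px; content height = 4087 − 645 − 307 = 3135 px.
Lower-left is one-third across and two-thirds down within the content area.
x = 182 + 1 × 975/3 = 182 + 325.00 ≈ 507
y = 645 + 2 × 3135/3 = 645 + 2090.00 ≈ 2735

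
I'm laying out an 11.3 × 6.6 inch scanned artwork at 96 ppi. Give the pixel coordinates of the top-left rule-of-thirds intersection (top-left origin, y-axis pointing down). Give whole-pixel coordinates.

In pixels the canvas is 11.3 × 96 = 1084.8 wide and 6.6 × 96 = 633.6 tall.
The top-left point is one-third across and one-third down:
x = 1 × 1084.8/3 ≈ 362; y = 1 × 633.6/3 ≈ 211.

x = 362 px, y = 211 px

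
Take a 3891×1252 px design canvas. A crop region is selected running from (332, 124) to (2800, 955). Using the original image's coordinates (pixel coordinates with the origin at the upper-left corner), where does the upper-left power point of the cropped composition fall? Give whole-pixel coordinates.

x = 1155 px, y = 401 px

Crop width = 2800 − 332 = 2468 px; one third is 822.67 px.
Crop height = 955 − 124 = 831 px; one third is 277.00 px.
The upper-left point is one-third across and one-third down within the crop:
x = 332 + 1 × 822.67 ≈ 1155; y = 124 + 1 × 277.00 ≈ 401.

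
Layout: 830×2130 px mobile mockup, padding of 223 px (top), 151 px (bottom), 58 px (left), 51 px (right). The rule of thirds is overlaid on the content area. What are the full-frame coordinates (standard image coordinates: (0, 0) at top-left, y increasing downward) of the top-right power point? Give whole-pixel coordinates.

Content width = 830 − 58 − 51 = 721 px; content height = 2130 − 223 − 151 = 1756 px.
Top-right is two-thirds across and one-third down within the content area.
x = 58 + 2 × 721/3 = 58 + 480.67 ≈ 539
y = 223 + 1 × 1756/3 = 223 + 585.33 ≈ 808

(539, 808)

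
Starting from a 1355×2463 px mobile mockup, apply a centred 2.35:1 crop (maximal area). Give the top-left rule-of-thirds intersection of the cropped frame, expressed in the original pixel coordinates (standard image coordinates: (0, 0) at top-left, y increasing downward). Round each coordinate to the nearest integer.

x = 452 px, y = 1135 px

1355/2463 < 2.35/1, so the 2.35:1 crop keeps the full width 1355 and trims height to 1355 × 1/2.35 = 576.60 px.
Top offset = (2463 − 576.60)/2 = 943.20 px; left offset = 0.
Top-left is one-third across and one-third down within the crop:
x = 0.00 + 1 × 1355.00/3 ≈ 452; y = 943.20 + 1 × 576.60/3 ≈ 1135.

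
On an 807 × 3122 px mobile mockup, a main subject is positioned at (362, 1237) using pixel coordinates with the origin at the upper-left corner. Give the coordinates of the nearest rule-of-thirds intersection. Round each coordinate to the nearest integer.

Third lines: x ∈ {269, 538}, y ∈ {1041, 2081}.
362 is closer to x = 269; 1237 is closer to y = 1041.
So the nearest intersection is the upper-left power point.

(269, 1041)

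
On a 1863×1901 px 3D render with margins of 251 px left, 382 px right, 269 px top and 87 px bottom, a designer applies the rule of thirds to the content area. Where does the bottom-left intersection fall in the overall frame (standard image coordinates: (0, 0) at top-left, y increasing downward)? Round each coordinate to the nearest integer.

Content width = 1863 − 251 − 382 = 1230 px; content height = 1901 − 269 − 87 = 1545 px.
Bottom-left is one-third across and two-thirds down within the content area.
x = 251 + 1 × 1230/3 = 251 + 410.00 ≈ 661
y = 269 + 2 × 1545/3 = 269 + 1030.00 ≈ 1299

x = 661 px, y = 1299 px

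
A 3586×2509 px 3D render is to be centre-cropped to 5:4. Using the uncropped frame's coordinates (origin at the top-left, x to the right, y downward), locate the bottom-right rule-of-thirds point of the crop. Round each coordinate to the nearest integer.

3586/2509 > 5/4, so the 5:4 crop keeps the full height 2509 and trims width to 2509 × 5/4 = 3136.25 px.
Left offset = (3586 − 3136.25)/2 = 224.88 px; top offset = 0.
Bottom-right is two-thirds across and two-thirds down within the crop:
x = 224.88 + 2 × 3136.25/3 ≈ 2316; y = 0.00 + 2 × 2509.00/3 ≈ 1673.

(2316, 1673)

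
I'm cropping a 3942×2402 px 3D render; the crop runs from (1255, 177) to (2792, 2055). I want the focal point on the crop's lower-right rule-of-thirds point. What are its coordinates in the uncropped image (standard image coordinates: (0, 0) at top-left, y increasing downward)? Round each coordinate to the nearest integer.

Crop width = 2792 − 1255 = 1537 px; one third is 512.33 px.
Crop height = 2055 − 177 = 1878 px; one third is 626.00 px.
The lower-right point is two-thirds across and two-thirds down within the crop:
x = 1255 + 2 × 512.33 ≈ 2280; y = 177 + 2 × 626.00 ≈ 1429.

x = 2280 px, y = 1429 px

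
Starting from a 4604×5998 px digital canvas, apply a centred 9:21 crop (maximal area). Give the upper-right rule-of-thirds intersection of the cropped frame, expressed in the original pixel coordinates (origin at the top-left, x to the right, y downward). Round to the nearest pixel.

(2730, 1999)

4604/5998 > 9/21, so the 9:21 crop keeps the full height 5998 and trims width to 5998 × 9/21 = 2570.57 px.
Left offset = (4604 − 2570.57)/2 = 1016.71 px; top offset = 0.
Upper-right is two-thirds across and one-third down within the crop:
x = 1016.71 + 2 × 2570.57/3 ≈ 2730; y = 0.00 + 1 × 5998.00/3 ≈ 1999.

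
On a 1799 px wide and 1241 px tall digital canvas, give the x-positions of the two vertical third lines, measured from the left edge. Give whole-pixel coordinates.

1799 / 3 = 599.67, so the vertical lines sit at one and two thirds of 1799.

600 px and 1199 px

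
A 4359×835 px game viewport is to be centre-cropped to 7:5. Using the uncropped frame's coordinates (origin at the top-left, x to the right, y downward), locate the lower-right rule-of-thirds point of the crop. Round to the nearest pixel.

4359/835 > 7/5, so the 7:5 crop keeps the full height 835 and trims width to 835 × 7/5 = 1169.00 px.
Left offset = (4359 − 1169.00)/2 = 1595.00 px; top offset = 0.
Lower-right is two-thirds across and two-thirds down within the crop:
x = 1595.00 + 2 × 1169.00/3 ≈ 2374; y = 0.00 + 2 × 835.00/3 ≈ 557.

x = 2374 px, y = 557 px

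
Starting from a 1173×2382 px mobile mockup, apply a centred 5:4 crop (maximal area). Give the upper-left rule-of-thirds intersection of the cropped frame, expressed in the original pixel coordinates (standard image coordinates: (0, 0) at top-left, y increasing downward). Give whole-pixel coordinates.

x = 391 px, y = 1035 px

1173/2382 < 5/4, so the 5:4 crop keeps the full width 1173 and trims height to 1173 × 4/5 = 938.40 px.
Top offset = (2382 − 938.40)/2 = 721.80 px; left offset = 0.
Upper-left is one-third across and one-third down within the crop:
x = 0.00 + 1 × 1173.00/3 ≈ 391; y = 721.80 + 1 × 938.40/3 ≈ 1035.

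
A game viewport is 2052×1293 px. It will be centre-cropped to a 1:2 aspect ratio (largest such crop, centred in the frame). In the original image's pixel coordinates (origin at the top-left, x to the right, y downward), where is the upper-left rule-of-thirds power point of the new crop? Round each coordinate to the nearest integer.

x = 918 px, y = 431 px

2052/1293 > 1/2, so the 1:2 crop keeps the full height 1293 and trims width to 1293 × 1/2 = 646.50 px.
Left offset = (2052 − 646.50)/2 = 702.75 px; top offset = 0.
Upper-left is one-third across and one-third down within the crop:
x = 702.75 + 1 × 646.50/3 ≈ 918; y = 0.00 + 1 × 1293.00/3 ≈ 431.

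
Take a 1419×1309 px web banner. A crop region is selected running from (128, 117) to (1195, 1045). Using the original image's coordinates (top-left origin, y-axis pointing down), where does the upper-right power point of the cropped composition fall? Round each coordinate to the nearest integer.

(839, 426)

Crop width = 1195 − 128 = 1067 px; one third is 355.67 px.
Crop height = 1045 − 117 = 928 px; one third is 309.33 px.
The upper-right point is two-thirds across and one-third down within the crop:
x = 128 + 2 × 355.67 ≈ 839; y = 117 + 1 × 309.33 ≈ 426.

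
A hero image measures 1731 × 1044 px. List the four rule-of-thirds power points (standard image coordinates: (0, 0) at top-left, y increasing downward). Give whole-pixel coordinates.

(577, 348), (1154, 348), (577, 696), (1154, 696)

One third of 1731 is 577; one third of 1044 is 348.
Vertical third lines at x = 577 and x = 1154; horizontal third lines at y = 348 and y = 696.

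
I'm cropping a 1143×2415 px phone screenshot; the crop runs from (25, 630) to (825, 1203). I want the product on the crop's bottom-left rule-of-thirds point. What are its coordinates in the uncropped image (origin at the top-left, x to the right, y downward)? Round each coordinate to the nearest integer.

x = 292 px, y = 1012 px

Crop width = 825 − 25 = 800 px; one third is 266.67 px.
Crop height = 1203 − 630 = 573 px; one third is 191.00 px.
The bottom-left point is one-third across and two-thirds down within the crop:
x = 25 + 1 × 266.67 ≈ 292; y = 630 + 2 × 191.00 ≈ 1012.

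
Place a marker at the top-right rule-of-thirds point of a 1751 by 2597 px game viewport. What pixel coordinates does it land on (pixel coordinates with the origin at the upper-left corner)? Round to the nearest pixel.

(1167, 866)

The top-right point sits two-thirds of the way across and one-third of the way down.
x = 2 × 1751/3 ≈ 1167; y = 1 × 2597/3 ≈ 866.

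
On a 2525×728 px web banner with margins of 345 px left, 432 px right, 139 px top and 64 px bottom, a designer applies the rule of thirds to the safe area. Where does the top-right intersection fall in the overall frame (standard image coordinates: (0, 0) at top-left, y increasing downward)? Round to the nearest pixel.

(1510, 314)

Content width = 2525 − 345 − 432 = 1748 px; content height = 728 − 139 − 64 = 525 px.
Top-right is two-thirds across and one-third down within the safe area.
x = 345 + 2 × 1748/3 = 345 + 1165.33 ≈ 1510
y = 139 + 1 × 525/3 = 139 + 175.00 ≈ 314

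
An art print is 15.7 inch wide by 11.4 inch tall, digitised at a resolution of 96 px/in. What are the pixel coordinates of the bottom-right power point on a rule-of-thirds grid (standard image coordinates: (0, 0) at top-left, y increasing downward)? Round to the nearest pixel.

x = 1005 px, y = 730 px

In pixels the canvas is 15.7 × 96 = 1507.2 wide and 11.4 × 96 = 1094.4 tall.
The bottom-right point is two-thirds across and two-thirds down:
x = 2 × 1507.2/3 ≈ 1005; y = 2 × 1094.4/3 ≈ 730.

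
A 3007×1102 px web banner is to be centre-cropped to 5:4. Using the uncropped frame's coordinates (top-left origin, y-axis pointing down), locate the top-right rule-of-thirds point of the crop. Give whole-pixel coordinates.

x = 1733 px, y = 367 px

3007/1102 > 5/4, so the 5:4 crop keeps the full height 1102 and trims width to 1102 × 5/4 = 1377.50 px.
Left offset = (3007 − 1377.50)/2 = 814.75 px; top offset = 0.
Top-right is two-thirds across and one-third down within the crop:
x = 814.75 + 2 × 1377.50/3 ≈ 1733; y = 0.00 + 1 × 1102.00/3 ≈ 367.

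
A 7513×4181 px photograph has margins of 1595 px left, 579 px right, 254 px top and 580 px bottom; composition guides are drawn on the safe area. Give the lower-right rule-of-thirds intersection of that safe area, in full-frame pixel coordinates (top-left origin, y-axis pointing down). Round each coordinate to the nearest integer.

(5154, 2485)

Content width = 7513 − 1595 − 579 = 5339 px; content height = 4181 − 254 − 580 = 3347 px.
Lower-right is two-thirds across and two-thirds down within the safe area.
x = 1595 + 2 × 5339/3 = 1595 + 3559.33 ≈ 5154
y = 254 + 2 × 3347/3 = 254 + 2231.33 ≈ 2485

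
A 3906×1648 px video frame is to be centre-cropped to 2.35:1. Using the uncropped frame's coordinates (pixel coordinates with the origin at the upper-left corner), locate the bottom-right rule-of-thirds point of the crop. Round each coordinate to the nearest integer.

3906/1648 > 2.35/1, so the 2.35:1 crop keeps the full height 1648 and trims width to 1648 × 2.35/1 = 3872.80 px.
Left offset = (3906 − 3872.80)/2 = 16.60 px; top offset = 0.
Bottom-right is two-thirds across and two-thirds down within the crop:
x = 16.60 + 2 × 3872.80/3 ≈ 2598; y = 0.00 + 2 × 1648.00/3 ≈ 1099.

(2598, 1099)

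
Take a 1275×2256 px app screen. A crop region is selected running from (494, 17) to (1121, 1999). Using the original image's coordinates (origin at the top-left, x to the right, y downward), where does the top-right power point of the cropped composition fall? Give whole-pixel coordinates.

Crop width = 1121 − 494 = 627 px; one third is 209.00 px.
Crop height = 1999 − 17 = 1982 px; one third is 660.67 px.
The top-right point is two-thirds across and one-third down within the crop:
x = 494 + 2 × 209.00 ≈ 912; y = 17 + 1 × 660.67 ≈ 678.

(912, 678)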